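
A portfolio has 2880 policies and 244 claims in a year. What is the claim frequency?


frequency = claims / policies
= 244 / 2880
= 0.0847


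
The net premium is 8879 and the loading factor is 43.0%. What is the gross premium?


Gross = net * (1 + loading)
= 8879 * (1 + 0.43)
= 8879 * 1.43
= 12696.97


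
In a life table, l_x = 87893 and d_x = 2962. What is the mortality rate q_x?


q_x = d_x / l_x
= 2962 / 87893
= 0.0337


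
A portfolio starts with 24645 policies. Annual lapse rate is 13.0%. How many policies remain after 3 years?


remaining = initial * (1 - lapse)^years
= 24645 * (1 - 0.13)^3
= 24645 * 0.658503
= 16228.8064


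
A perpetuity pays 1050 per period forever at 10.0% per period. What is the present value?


PV = PMT / i
= 1050 / 0.1
= 10500.0


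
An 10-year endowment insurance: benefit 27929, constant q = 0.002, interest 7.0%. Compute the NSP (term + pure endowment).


Term component = 389.2423
Pure endowment = 10_p_x * v^10 * benefit = 0.980179 * 0.508349 * 27929 = 13916.2756
NSP = 14305.518


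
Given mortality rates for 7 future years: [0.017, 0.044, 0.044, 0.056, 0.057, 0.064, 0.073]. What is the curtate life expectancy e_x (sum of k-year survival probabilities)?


e_x = sum_{k=1}^{n} k_p_x
k_p_x values:
  1_p_x = 0.983
  2_p_x = 0.939748
  3_p_x = 0.898399
  4_p_x = 0.848089
  5_p_x = 0.799748
  6_p_x = 0.748564
  7_p_x = 0.693919
e_x = 5.9115


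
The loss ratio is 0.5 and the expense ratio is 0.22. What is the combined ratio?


Combined ratio = loss ratio + expense ratio
= 0.5 + 0.22
= 0.72


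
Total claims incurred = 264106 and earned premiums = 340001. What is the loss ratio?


Loss ratio = claims / premiums
= 264106 / 340001
= 0.7768


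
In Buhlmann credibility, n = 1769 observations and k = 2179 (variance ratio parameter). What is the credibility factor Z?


Z = n / (n + k)
= 1769 / (1769 + 2179)
= 1769 / 3948
= 0.4481


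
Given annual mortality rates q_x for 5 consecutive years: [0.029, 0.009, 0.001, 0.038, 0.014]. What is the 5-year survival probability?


p_k = 1 - q_k for each year
Survival = product of (1 - q_k)
= 0.971 * 0.991 * 0.999 * 0.962 * 0.986
= 0.9118


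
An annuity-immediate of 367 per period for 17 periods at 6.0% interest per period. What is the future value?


FV = PMT * ((1+i)^n - 1) / i
= 367 * ((1.06)^17 - 1) / 0.06
= 367 * (2.692773 - 1) / 0.06
= 10354.1269


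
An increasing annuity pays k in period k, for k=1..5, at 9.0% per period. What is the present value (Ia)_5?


(Ia)_n = sum_{k=1}^{n} k * v^k, v = 1/(1+i)
v = 0.917431
Sum computed term by term:
(Ia)_5 = 11.0007


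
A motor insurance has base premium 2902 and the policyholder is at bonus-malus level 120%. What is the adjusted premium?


adjusted = base * BM_level / 100
= 2902 * 120 / 100
= 2902 * 1.2
= 3482.4


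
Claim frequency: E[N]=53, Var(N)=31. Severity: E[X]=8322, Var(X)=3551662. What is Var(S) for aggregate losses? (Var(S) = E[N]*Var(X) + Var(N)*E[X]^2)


Var(S) = E[N]*Var(X) + Var(N)*E[X]^2
= 53*3551662 + 31*8322^2
= 188238086 + 2146926204
= 2.3352e+09


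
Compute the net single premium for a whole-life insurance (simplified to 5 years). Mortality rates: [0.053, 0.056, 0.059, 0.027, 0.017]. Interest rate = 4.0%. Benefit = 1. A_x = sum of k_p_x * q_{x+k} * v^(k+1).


v = 0.961538
Year 0: k_p_x=1.0, q=0.053, term=0.050962
Year 1: k_p_x=0.947, q=0.056, term=0.049031
Year 2: k_p_x=0.893968, q=0.059, term=0.046889
Year 3: k_p_x=0.841224, q=0.027, term=0.019415
Year 4: k_p_x=0.818511, q=0.017, term=0.011437
A_x = 0.1777


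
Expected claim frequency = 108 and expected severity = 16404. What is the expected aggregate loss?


E[S] = E[N] * E[X]
= 108 * 16404
= 1.7716e+06


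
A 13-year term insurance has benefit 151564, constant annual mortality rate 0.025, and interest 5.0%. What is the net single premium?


NSP = benefit * sum_{k=0}^{n-1} k_p_x * q * v^(k+1)
With constant q=0.025, v=0.952381
Sum = 0.206136
NSP = 151564 * 0.206136
= 31242.8031


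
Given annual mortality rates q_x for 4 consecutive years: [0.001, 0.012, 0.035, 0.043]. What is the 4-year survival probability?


p_k = 1 - q_k for each year
Survival = product of (1 - q_k)
= 0.999 * 0.988 * 0.965 * 0.957
= 0.9115


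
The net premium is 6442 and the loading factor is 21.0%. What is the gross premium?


Gross = net * (1 + loading)
= 6442 * (1 + 0.21)
= 6442 * 1.21
= 7794.82


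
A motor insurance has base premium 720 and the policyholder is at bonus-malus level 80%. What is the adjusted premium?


adjusted = base * BM_level / 100
= 720 * 80 / 100
= 720 * 0.8
= 576.0


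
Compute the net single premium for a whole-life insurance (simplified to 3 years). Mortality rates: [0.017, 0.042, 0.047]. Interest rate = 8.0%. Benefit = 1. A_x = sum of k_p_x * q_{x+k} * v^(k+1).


v = 0.925926
Year 0: k_p_x=1.0, q=0.017, term=0.015741
Year 1: k_p_x=0.983, q=0.042, term=0.035396
Year 2: k_p_x=0.941714, q=0.047, term=0.035135
A_x = 0.0863


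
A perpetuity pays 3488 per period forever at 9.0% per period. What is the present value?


PV = PMT / i
= 3488 / 0.09
= 38755.5556


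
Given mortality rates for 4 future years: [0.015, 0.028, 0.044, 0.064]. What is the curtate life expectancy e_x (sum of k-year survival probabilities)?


e_x = sum_{k=1}^{n} k_p_x
k_p_x values:
  1_p_x = 0.985
  2_p_x = 0.95742
  3_p_x = 0.915294
  4_p_x = 0.856715
e_x = 3.7144


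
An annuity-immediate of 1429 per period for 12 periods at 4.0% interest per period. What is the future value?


FV = PMT * ((1+i)^n - 1) / i
= 1429 * ((1.04)^12 - 1) / 0.04
= 1429 * (1.601032 - 1) / 0.04
= 21471.876


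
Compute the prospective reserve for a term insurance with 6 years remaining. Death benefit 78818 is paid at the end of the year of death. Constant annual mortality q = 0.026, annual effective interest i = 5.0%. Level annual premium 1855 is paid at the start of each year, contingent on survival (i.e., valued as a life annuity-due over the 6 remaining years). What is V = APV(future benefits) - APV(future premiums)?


v = 1/(1+i) = 0.952381
APV(future benefits) per unit = sum_{k=0}^{5} k_p_x * q * v^(k+1) = 0.124145
APV(future benefits) = 78818 * 0.124145 = 9784.8456
Life annuity-due factor ä_{x:6} = sum_{k=0}^{5} k_p_x * v^k = 5.01354
APV(future premiums) = 1855 * 5.01354 = 9300.1174
V = 9784.8456 - 9300.1174
= 484.7282


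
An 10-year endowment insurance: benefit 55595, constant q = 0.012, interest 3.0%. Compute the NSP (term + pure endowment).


Term component = 5409.0238
Pure endowment = 10_p_x * v^10 * benefit = 0.886277 * 0.744094 * 55595 = 36663.4166
NSP = 42072.4404


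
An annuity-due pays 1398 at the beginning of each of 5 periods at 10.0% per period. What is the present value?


PV_due = PMT * (1-(1+i)^(-n))/i * (1+i)
PV_immediate = 5299.5199
PV_due = 5299.5199 * 1.1
= 5829.4719


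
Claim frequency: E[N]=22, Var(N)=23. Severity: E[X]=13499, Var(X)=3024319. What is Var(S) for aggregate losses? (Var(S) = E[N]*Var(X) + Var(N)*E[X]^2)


Var(S) = E[N]*Var(X) + Var(N)*E[X]^2
= 22*3024319 + 23*13499^2
= 66535018 + 4191129023
= 4.2577e+09


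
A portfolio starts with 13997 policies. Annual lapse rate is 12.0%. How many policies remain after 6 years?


remaining = initial * (1 - lapse)^years
= 13997 * (1 - 0.12)^6
= 13997 * 0.464404
= 6500.264


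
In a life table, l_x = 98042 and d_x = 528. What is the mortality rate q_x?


q_x = d_x / l_x
= 528 / 98042
= 0.0054


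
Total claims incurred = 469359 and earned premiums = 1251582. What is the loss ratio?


Loss ratio = claims / premiums
= 469359 / 1251582
= 0.375


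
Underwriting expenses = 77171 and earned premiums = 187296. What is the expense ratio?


Expense ratio = expenses / premiums
= 77171 / 187296
= 0.412


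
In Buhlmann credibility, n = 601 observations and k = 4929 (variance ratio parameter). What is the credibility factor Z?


Z = n / (n + k)
= 601 / (601 + 4929)
= 601 / 5530
= 0.1087


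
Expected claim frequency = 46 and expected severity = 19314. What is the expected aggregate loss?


E[S] = E[N] * E[X]
= 46 * 19314
= 888444


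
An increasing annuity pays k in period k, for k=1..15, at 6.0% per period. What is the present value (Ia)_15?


(Ia)_n = sum_{k=1}^{n} k * v^k, v = 1/(1+i)
v = 0.943396
Sum computed term by term:
(Ia)_15 = 67.2668


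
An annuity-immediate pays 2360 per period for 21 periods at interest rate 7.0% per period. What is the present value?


PV = PMT * (1 - (1+i)^(-n)) / i
= 2360 * (1 - (1+0.07)^(-21)) / 0.07
= 2360 * (1 - 0.241513) / 0.07
= 2360 * 10.835527
= 25571.8445


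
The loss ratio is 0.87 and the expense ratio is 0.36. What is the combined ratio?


Combined ratio = loss ratio + expense ratio
= 0.87 + 0.36
= 1.23


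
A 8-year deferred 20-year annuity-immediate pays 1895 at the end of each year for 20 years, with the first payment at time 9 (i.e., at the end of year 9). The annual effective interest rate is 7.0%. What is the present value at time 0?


PV at time 8 of the 20-year annuity-immediate:
a_n = 1895 * (1-(1+0.07)^(-20))/0.07 = 20075.657
Discount back 8 years to time 0:
PV = 20075.657 * (1+0.07)^(-8)
= 20075.657 * 0.582009
= 11684.2152


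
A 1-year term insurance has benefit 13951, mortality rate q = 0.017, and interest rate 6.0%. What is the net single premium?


NSP = benefit * q * v
v = 1/(1+i) = 0.943396
NSP = 13951 * 0.017 * 0.943396
= 223.7425


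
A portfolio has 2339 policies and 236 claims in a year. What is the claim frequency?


frequency = claims / policies
= 236 / 2339
= 0.1009


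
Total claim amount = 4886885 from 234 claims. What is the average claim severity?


severity = total / number
= 4886885 / 234
= 20884.1239


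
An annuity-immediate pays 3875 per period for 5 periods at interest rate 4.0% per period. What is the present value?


PV = PMT * (1 - (1+i)^(-n)) / i
= 3875 * (1 - (1+0.04)^(-5)) / 0.04
= 3875 * (1 - 0.821927) / 0.04
= 3875 * 4.451822
= 17250.8115


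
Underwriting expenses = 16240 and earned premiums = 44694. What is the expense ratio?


Expense ratio = expenses / premiums
= 16240 / 44694
= 0.3634


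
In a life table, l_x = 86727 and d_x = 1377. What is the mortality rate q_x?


q_x = d_x / l_x
= 1377 / 86727
= 0.0159


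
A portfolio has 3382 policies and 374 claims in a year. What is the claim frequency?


frequency = claims / policies
= 374 / 3382
= 0.1106


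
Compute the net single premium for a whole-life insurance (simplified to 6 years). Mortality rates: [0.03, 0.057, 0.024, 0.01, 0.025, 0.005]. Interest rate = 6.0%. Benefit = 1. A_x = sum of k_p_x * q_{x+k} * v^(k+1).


v = 0.943396
Year 0: k_p_x=1.0, q=0.03, term=0.028302
Year 1: k_p_x=0.97, q=0.057, term=0.049208
Year 2: k_p_x=0.91471, q=0.024, term=0.018432
Year 3: k_p_x=0.892757, q=0.01, term=0.007071
Year 4: k_p_x=0.883829, q=0.025, term=0.016511
Year 5: k_p_x=0.861734, q=0.005, term=0.003037
A_x = 0.1226


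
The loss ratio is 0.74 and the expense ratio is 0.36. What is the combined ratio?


Combined ratio = loss ratio + expense ratio
= 0.74 + 0.36
= 1.1


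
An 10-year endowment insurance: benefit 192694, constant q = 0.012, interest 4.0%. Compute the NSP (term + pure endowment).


Term component = 17843.3041
Pure endowment = 10_p_x * v^10 * benefit = 0.886277 * 0.675564 * 192694 = 115373.0158
NSP = 133216.3198


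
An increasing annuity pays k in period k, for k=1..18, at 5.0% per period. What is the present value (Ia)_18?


(Ia)_n = sum_{k=1}^{n} k * v^k, v = 1/(1+i)
v = 0.952381
Sum computed term by term:
(Ia)_18 = 95.8939


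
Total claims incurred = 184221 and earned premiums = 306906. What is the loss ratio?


Loss ratio = claims / premiums
= 184221 / 306906
= 0.6003


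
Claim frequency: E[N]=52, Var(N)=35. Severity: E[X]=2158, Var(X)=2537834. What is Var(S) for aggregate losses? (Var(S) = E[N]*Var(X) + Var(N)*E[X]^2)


Var(S) = E[N]*Var(X) + Var(N)*E[X]^2
= 52*2537834 + 35*2158^2
= 131967368 + 162993740
= 2.9496e+08


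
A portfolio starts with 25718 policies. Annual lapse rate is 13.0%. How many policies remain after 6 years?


remaining = initial * (1 - lapse)^years
= 25718 * (1 - 0.13)^6
= 25718 * 0.433626
= 11151.9986


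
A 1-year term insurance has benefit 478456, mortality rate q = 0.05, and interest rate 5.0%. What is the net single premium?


NSP = benefit * q * v
v = 1/(1+i) = 0.952381
NSP = 478456 * 0.05 * 0.952381
= 22783.619


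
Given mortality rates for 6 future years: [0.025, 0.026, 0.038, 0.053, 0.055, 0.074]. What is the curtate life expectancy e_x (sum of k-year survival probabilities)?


e_x = sum_{k=1}^{n} k_p_x
k_p_x values:
  1_p_x = 0.975
  2_p_x = 0.94965
  3_p_x = 0.913563
  4_p_x = 0.865144
  5_p_x = 0.817562
  6_p_x = 0.757062
e_x = 5.278


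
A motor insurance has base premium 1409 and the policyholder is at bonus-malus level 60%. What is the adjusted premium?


adjusted = base * BM_level / 100
= 1409 * 60 / 100
= 1409 * 0.6
= 845.4


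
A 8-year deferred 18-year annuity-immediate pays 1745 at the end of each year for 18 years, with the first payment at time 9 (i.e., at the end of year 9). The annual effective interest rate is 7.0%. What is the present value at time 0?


PV at time 8 of the 18-year annuity-immediate:
a_n = 1745 * (1-(1+0.07)^(-18))/0.07 = 17553.1067
Discount back 8 years to time 0:
PV = 17553.1067 * (1+0.07)^(-8)
= 17553.1067 * 0.582009
= 10216.0679


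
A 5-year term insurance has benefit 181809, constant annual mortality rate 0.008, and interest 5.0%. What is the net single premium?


NSP = benefit * sum_{k=0}^{n-1} k_p_x * q * v^(k+1)
With constant q=0.008, v=0.952381
Sum = 0.034113
NSP = 181809 * 0.034113
= 6202.0045


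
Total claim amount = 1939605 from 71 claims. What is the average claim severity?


severity = total / number
= 1939605 / 71
= 27318.3803


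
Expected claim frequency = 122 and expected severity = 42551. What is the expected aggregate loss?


E[S] = E[N] * E[X]
= 122 * 42551
= 5.1912e+06


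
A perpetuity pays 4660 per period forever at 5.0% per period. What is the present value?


PV = PMT / i
= 4660 / 0.05
= 93200.0


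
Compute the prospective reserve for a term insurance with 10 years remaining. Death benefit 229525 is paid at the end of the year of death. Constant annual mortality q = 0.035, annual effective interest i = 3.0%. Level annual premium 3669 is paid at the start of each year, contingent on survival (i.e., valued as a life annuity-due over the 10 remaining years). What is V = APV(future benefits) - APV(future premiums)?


v = 1/(1+i) = 0.970874
APV(future benefits) per unit = sum_{k=0}^{9} k_p_x * q * v^(k+1) = 0.257882
APV(future benefits) = 229525 * 0.257882 = 59190.4287
Life annuity-due factor ä_{x:10} = sum_{k=0}^{9} k_p_x * v^k = 7.589107
APV(future premiums) = 3669 * 7.589107 = 27844.4332
V = 59190.4287 - 27844.4332
= 31345.9955


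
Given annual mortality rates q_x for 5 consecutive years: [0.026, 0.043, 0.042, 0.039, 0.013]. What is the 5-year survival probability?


p_k = 1 - q_k for each year
Survival = product of (1 - q_k)
= 0.974 * 0.957 * 0.958 * 0.961 * 0.987
= 0.847


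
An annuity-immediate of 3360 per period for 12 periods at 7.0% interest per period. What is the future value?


FV = PMT * ((1+i)^n - 1) / i
= 3360 * ((1.07)^12 - 1) / 0.07
= 3360 * (2.252192 - 1) / 0.07
= 60105.1963


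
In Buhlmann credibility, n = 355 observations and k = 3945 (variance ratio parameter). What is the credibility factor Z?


Z = n / (n + k)
= 355 / (355 + 3945)
= 355 / 4300
= 0.0826


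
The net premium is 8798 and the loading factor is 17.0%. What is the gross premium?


Gross = net * (1 + loading)
= 8798 * (1 + 0.17)
= 8798 * 1.17
= 10293.66


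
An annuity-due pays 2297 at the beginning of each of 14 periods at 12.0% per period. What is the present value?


PV_due = PMT * (1-(1+i)^(-n))/i * (1+i)
PV_immediate = 15224.9024
PV_due = 15224.9024 * 1.12
= 17051.8907


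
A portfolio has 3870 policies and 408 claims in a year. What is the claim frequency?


frequency = claims / policies
= 408 / 3870
= 0.1054


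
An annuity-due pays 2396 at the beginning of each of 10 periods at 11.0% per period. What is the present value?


PV_due = PMT * (1-(1+i)^(-n))/i * (1+i)
PV_immediate = 14110.5999
PV_due = 14110.5999 * 1.11
= 15662.7659


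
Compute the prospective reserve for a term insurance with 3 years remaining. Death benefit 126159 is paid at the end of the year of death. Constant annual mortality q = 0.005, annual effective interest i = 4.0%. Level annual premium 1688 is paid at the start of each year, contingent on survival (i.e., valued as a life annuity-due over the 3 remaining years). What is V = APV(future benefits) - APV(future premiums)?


v = 1/(1+i) = 0.961538
APV(future benefits) per unit = sum_{k=0}^{2} k_p_x * q * v^(k+1) = 0.013808
APV(future benefits) = 126159 * 0.013808 = 1742.0038
Life annuity-due factor ä_{x:3} = sum_{k=0}^{2} k_p_x * v^k = 2.872065
APV(future premiums) = 1688 * 2.872065 = 4848.0449
V = 1742.0038 - 4848.0449
= -3106.0411


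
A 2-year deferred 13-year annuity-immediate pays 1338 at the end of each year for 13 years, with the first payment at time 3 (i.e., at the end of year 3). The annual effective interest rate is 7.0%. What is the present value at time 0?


PV at time 2 of the 13-year annuity-immediate:
a_n = 1338 * (1-(1+0.07)^(-13))/0.07 = 11182.5367
Discount back 2 years to time 0:
PV = 11182.5367 * (1+0.07)^(-2)
= 11182.5367 * 0.873439
= 9767.2606


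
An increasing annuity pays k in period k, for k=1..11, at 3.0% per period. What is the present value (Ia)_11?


(Ia)_n = sum_{k=1}^{n} k * v^k, v = 1/(1+i)
v = 0.970874
Sum computed term by term:
(Ia)_11 = 52.7856


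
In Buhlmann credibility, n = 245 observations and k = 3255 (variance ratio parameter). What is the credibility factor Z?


Z = n / (n + k)
= 245 / (245 + 3255)
= 245 / 3500
= 0.07


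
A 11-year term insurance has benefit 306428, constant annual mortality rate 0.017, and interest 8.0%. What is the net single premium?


NSP = benefit * sum_{k=0}^{n-1} k_p_x * q * v^(k+1)
With constant q=0.017, v=0.925926
Sum = 0.113013
NSP = 306428 * 0.113013
= 34630.261


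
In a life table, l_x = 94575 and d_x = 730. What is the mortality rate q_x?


q_x = d_x / l_x
= 730 / 94575
= 0.0077


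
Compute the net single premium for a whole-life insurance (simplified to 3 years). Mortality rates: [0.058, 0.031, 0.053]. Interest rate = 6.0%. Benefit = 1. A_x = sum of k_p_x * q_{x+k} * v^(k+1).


v = 0.943396
Year 0: k_p_x=1.0, q=0.058, term=0.054717
Year 1: k_p_x=0.942, q=0.031, term=0.02599
Year 2: k_p_x=0.912798, q=0.053, term=0.040619
A_x = 0.1213


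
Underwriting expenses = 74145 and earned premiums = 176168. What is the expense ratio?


Expense ratio = expenses / premiums
= 74145 / 176168
= 0.4209


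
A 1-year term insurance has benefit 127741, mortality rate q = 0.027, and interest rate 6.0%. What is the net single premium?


NSP = benefit * q * v
v = 1/(1+i) = 0.943396
NSP = 127741 * 0.027 * 0.943396
= 3253.7802


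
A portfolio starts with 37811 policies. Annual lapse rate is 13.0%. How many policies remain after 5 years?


remaining = initial * (1 - lapse)^years
= 37811 * (1 - 0.13)^5
= 37811 * 0.498421
= 18845.7934


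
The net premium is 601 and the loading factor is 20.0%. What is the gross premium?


Gross = net * (1 + loading)
= 601 * (1 + 0.2)
= 601 * 1.2
= 721.2


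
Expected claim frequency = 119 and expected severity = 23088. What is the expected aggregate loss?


E[S] = E[N] * E[X]
= 119 * 23088
= 2.7475e+06


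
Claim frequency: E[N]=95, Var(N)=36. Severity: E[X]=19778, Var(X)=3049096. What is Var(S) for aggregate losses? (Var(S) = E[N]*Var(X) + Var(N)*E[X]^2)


Var(S) = E[N]*Var(X) + Var(N)*E[X]^2
= 95*3049096 + 36*19778^2
= 289664120 + 14082094224
= 1.4372e+10


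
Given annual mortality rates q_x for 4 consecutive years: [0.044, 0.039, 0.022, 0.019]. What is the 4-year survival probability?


p_k = 1 - q_k for each year
Survival = product of (1 - q_k)
= 0.956 * 0.961 * 0.978 * 0.981
= 0.8814


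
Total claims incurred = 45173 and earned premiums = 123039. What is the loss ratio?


Loss ratio = claims / premiums
= 45173 / 123039
= 0.3671


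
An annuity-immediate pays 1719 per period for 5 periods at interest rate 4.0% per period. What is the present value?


PV = PMT * (1 - (1+i)^(-n)) / i
= 1719 * (1 - (1+0.04)^(-5)) / 0.04
= 1719 * (1 - 0.821927) / 0.04
= 1719 * 4.451822
= 7652.6826


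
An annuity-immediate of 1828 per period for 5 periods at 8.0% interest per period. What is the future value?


FV = PMT * ((1+i)^n - 1) / i
= 1828 * ((1.08)^5 - 1) / 0.08
= 1828 * (1.469328 - 1) / 0.08
= 10724.1466


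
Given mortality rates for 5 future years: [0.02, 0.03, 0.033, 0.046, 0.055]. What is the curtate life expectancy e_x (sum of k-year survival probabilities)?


e_x = sum_{k=1}^{n} k_p_x
k_p_x values:
  1_p_x = 0.98
  2_p_x = 0.9506
  3_p_x = 0.91923
  4_p_x = 0.876946
  5_p_x = 0.828714
e_x = 4.5555


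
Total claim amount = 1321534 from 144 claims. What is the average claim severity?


severity = total / number
= 1321534 / 144
= 9177.3194


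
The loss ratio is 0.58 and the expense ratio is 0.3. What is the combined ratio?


Combined ratio = loss ratio + expense ratio
= 0.58 + 0.3
= 0.88


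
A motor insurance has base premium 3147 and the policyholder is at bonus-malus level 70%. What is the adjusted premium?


adjusted = base * BM_level / 100
= 3147 * 70 / 100
= 3147 * 0.7
= 2202.9


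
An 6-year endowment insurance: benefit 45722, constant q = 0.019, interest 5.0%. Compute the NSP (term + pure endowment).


Term component = 4216.5975
Pure endowment = 6_p_x * v^6 * benefit = 0.89128 * 0.746215 * 45722 = 30409.0932
NSP = 34625.6907


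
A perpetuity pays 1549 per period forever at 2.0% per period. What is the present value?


PV = PMT / i
= 1549 / 0.02
= 77450.0


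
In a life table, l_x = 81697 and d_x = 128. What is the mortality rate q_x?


q_x = d_x / l_x
= 128 / 81697
= 0.0016


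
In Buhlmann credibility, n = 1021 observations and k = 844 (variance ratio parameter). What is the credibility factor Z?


Z = n / (n + k)
= 1021 / (1021 + 844)
= 1021 / 1865
= 0.5475


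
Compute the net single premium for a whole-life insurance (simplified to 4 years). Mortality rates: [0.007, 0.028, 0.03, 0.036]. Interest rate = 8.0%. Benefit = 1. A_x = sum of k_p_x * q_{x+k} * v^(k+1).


v = 0.925926
Year 0: k_p_x=1.0, q=0.007, term=0.006481
Year 1: k_p_x=0.993, q=0.028, term=0.023837
Year 2: k_p_x=0.965196, q=0.03, term=0.022986
Year 3: k_p_x=0.93624, q=0.036, term=0.024774
A_x = 0.0781


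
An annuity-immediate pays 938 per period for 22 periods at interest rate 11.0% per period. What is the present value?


PV = PMT * (1 - (1+i)^(-n)) / i
= 938 * (1 - (1+0.11)^(-22)) / 0.11
= 938 * (1 - 0.100669) / 0.11
= 938 * 8.175739
= 7668.8433


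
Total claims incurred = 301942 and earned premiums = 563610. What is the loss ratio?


Loss ratio = claims / premiums
= 301942 / 563610
= 0.5357


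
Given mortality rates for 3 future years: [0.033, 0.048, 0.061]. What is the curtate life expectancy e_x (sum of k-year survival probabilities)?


e_x = sum_{k=1}^{n} k_p_x
k_p_x values:
  1_p_x = 0.967
  2_p_x = 0.920584
  3_p_x = 0.864428
e_x = 2.752


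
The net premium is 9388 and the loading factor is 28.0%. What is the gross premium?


Gross = net * (1 + loading)
= 9388 * (1 + 0.28)
= 9388 * 1.28
= 12016.64


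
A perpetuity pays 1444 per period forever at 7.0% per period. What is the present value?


PV = PMT / i
= 1444 / 0.07
= 20628.5714


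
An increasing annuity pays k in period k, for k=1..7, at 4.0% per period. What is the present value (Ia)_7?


(Ia)_n = sum_{k=1}^{n} k * v^k, v = 1/(1+i)
v = 0.961538
Sum computed term by term:
(Ia)_7 = 23.0678


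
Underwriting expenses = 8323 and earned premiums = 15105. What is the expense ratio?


Expense ratio = expenses / premiums
= 8323 / 15105
= 0.551


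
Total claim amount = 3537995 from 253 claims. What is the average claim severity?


severity = total / number
= 3537995 / 253
= 13984.17


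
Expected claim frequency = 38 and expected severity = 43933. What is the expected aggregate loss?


E[S] = E[N] * E[X]
= 38 * 43933
= 1.6695e+06


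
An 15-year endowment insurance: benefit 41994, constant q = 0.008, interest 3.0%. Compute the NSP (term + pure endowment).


Term component = 3810.3515
Pure endowment = 15_p_x * v^15 * benefit = 0.886493 * 0.641862 * 41994 = 23894.8306
NSP = 27705.182


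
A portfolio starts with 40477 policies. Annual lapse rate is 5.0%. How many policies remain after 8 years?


remaining = initial * (1 - lapse)^years
= 40477 * (1 - 0.05)^8
= 40477 * 0.66342
= 26853.2688


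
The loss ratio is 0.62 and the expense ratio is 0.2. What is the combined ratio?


Combined ratio = loss ratio + expense ratio
= 0.62 + 0.2
= 0.82


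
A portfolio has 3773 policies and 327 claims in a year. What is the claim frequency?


frequency = claims / policies
= 327 / 3773
= 0.0867


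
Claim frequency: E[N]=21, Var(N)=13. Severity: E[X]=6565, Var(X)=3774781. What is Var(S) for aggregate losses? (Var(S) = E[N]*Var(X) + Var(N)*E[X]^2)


Var(S) = E[N]*Var(X) + Var(N)*E[X]^2
= 21*3774781 + 13*6565^2
= 79270401 + 560289925
= 6.3956e+08


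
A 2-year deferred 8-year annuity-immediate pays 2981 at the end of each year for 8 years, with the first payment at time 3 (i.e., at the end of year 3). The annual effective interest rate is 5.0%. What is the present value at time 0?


PV at time 2 of the 8-year annuity-immediate:
a_n = 2981 * (1-(1+0.05)^(-8))/0.05 = 19266.8372
Discount back 2 years to time 0:
PV = 19266.8372 * (1+0.05)^(-2)
= 19266.8372 * 0.907029
= 17475.5893


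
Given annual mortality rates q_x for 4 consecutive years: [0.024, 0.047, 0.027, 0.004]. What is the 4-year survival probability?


p_k = 1 - q_k for each year
Survival = product of (1 - q_k)
= 0.976 * 0.953 * 0.973 * 0.996
= 0.9014


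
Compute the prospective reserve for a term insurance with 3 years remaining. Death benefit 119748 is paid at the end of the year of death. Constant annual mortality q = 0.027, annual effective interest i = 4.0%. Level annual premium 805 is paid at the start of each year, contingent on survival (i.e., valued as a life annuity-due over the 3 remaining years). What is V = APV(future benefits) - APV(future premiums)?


v = 1/(1+i) = 0.961538
APV(future benefits) per unit = sum_{k=0}^{2} k_p_x * q * v^(k+1) = 0.072975
APV(future benefits) = 119748 * 0.072975 = 8738.5861
Life annuity-due factor ä_{x:3} = sum_{k=0}^{2} k_p_x * v^k = 2.810881
APV(future premiums) = 805 * 2.810881 = 2262.7593
V = 8738.5861 - 2262.7593
= 6475.8268


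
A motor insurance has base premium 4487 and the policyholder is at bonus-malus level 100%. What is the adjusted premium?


adjusted = base * BM_level / 100
= 4487 * 100 / 100
= 4487 * 1.0
= 4487.0


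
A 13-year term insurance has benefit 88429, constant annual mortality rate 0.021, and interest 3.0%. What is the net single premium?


NSP = benefit * sum_{k=0}^{n-1} k_p_x * q * v^(k+1)
With constant q=0.021, v=0.970874
Sum = 0.19898
NSP = 88429 * 0.19898
= 17595.6119


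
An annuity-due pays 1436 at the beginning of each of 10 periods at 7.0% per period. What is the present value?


PV_due = PMT * (1-(1+i)^(-n))/i * (1+i)
PV_immediate = 10085.8631
PV_due = 10085.8631 * 1.07
= 10791.8735


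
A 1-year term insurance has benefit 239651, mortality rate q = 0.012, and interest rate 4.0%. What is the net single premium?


NSP = benefit * q * v
v = 1/(1+i) = 0.961538
NSP = 239651 * 0.012 * 0.961538
= 2765.2038


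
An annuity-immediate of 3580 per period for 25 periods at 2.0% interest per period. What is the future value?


FV = PMT * ((1+i)^n - 1) / i
= 3580 * ((1.02)^25 - 1) / 0.02
= 3580 * (1.640606 - 1) / 0.02
= 114668.473


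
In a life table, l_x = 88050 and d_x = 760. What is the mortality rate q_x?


q_x = d_x / l_x
= 760 / 88050
= 0.0086


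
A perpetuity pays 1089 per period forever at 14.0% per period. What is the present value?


PV = PMT / i
= 1089 / 0.14
= 7778.5714


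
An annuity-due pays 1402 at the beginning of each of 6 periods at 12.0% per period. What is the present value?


PV_due = PMT * (1-(1+i)^(-n))/i * (1+i)
PV_immediate = 5764.1931
PV_due = 5764.1931 * 1.12
= 6455.8962


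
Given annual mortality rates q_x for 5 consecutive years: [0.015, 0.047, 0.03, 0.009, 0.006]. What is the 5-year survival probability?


p_k = 1 - q_k for each year
Survival = product of (1 - q_k)
= 0.985 * 0.953 * 0.97 * 0.991 * 0.994
= 0.8969


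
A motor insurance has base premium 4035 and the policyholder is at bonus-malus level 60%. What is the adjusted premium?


adjusted = base * BM_level / 100
= 4035 * 60 / 100
= 4035 * 0.6
= 2421.0


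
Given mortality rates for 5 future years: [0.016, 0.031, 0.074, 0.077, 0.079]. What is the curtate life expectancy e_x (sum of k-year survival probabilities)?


e_x = sum_{k=1}^{n} k_p_x
k_p_x values:
  1_p_x = 0.984
  2_p_x = 0.953496
  3_p_x = 0.882937
  4_p_x = 0.814951
  5_p_x = 0.75057
e_x = 4.386


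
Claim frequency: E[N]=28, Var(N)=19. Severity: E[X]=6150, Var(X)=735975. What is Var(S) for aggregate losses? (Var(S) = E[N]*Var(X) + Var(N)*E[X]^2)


Var(S) = E[N]*Var(X) + Var(N)*E[X]^2
= 28*735975 + 19*6150^2
= 20607300 + 718627500
= 7.3923e+08


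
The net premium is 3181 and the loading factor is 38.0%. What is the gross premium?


Gross = net * (1 + loading)
= 3181 * (1 + 0.38)
= 3181 * 1.38
= 4389.78


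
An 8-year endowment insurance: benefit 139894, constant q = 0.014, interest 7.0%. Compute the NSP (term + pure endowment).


Term component = 11193.1459
Pure endowment = 8_p_x * v^8 * benefit = 0.893337 * 0.582009 * 139894 = 72735.1244
NSP = 83928.2704


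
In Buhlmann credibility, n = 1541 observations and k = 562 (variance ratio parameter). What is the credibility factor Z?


Z = n / (n + k)
= 1541 / (1541 + 562)
= 1541 / 2103
= 0.7328


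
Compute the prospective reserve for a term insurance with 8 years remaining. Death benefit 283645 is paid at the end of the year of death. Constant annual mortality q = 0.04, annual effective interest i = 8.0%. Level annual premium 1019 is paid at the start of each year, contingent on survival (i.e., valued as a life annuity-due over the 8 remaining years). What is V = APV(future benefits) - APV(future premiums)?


v = 1/(1+i) = 0.925926
APV(future benefits) per unit = sum_{k=0}^{7} k_p_x * q * v^(k+1) = 0.203419
APV(future benefits) = 283645 * 0.203419 = 57698.6553
Life annuity-due factor ä_{x:8} = sum_{k=0}^{7} k_p_x * v^k = 5.492301
APV(future premiums) = 1019 * 5.492301 = 5596.6546
V = 57698.6553 - 5596.6546
= 52102.0006


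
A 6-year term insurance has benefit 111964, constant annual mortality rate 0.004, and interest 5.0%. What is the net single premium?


NSP = benefit * sum_{k=0}^{n-1} k_p_x * q * v^(k+1)
With constant q=0.004, v=0.952381
Sum = 0.020112
NSP = 111964 * 0.020112
= 2251.8501


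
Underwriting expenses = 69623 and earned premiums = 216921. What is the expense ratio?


Expense ratio = expenses / premiums
= 69623 / 216921
= 0.321


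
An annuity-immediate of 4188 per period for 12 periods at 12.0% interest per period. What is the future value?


FV = PMT * ((1+i)^n - 1) / i
= 4188 * ((1.12)^12 - 1) / 0.12
= 4188 * (3.895976 - 1) / 0.12
= 101069.5621


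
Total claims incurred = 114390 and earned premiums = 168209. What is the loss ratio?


Loss ratio = claims / premiums
= 114390 / 168209
= 0.68


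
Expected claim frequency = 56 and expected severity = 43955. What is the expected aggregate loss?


E[S] = E[N] * E[X]
= 56 * 43955
= 2.4615e+06


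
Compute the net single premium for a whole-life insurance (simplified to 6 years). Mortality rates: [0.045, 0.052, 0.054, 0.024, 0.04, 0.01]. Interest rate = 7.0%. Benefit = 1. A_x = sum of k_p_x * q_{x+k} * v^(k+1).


v = 0.934579
Year 0: k_p_x=1.0, q=0.045, term=0.042056
Year 1: k_p_x=0.955, q=0.052, term=0.043375
Year 2: k_p_x=0.90534, q=0.054, term=0.039907
Year 3: k_p_x=0.856452, q=0.024, term=0.015681
Year 4: k_p_x=0.835897, q=0.04, term=0.023839
Year 5: k_p_x=0.802461, q=0.01, term=0.005347
A_x = 0.1702


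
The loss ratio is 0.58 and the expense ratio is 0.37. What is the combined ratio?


Combined ratio = loss ratio + expense ratio
= 0.58 + 0.37
= 0.95


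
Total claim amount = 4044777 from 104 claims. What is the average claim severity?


severity = total / number
= 4044777 / 104
= 38892.0865


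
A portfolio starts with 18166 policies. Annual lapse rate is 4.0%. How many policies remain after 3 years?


remaining = initial * (1 - lapse)^years
= 18166 * (1 - 0.04)^3
= 18166 * 0.884736
= 16072.1142


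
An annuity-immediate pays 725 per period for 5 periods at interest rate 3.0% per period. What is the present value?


PV = PMT * (1 - (1+i)^(-n)) / i
= 725 * (1 - (1+0.03)^(-5)) / 0.03
= 725 * (1 - 0.862609) / 0.03
= 725 * 4.579707
= 3320.2877


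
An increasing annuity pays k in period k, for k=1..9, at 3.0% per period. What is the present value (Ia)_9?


(Ia)_n = sum_{k=1}^{n} k * v^k, v = 1/(1+i)
v = 0.970874
Sum computed term by term:
(Ia)_9 = 37.3981


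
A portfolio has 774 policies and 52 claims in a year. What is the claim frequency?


frequency = claims / policies
= 52 / 774
= 0.0672


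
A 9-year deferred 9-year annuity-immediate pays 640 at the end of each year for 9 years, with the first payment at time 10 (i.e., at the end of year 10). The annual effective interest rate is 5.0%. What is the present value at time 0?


PV at time 9 of the 9-year annuity-immediate:
a_n = 640 * (1-(1+0.05)^(-9))/0.05 = 4549.0059
Discount back 9 years to time 0:
PV = 4549.0059 * (1+0.05)^(-9)
= 4549.0059 * 0.644609
= 2932.3297


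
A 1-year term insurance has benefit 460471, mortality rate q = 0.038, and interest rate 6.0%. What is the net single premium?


NSP = benefit * q * v
v = 1/(1+i) = 0.943396
NSP = 460471 * 0.038 * 0.943396
= 16507.4509


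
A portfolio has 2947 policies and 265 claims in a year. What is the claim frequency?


frequency = claims / policies
= 265 / 2947
= 0.0899


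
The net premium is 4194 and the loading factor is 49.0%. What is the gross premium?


Gross = net * (1 + loading)
= 4194 * (1 + 0.49)
= 4194 * 1.49
= 6249.06


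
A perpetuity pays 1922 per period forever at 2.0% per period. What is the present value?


PV = PMT / i
= 1922 / 0.02
= 96100.0


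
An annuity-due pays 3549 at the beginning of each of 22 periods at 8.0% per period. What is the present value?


PV_due = PMT * (1-(1+i)^(-n))/i * (1+i)
PV_immediate = 36202.4393
PV_due = 36202.4393 * 1.08
= 39098.6344


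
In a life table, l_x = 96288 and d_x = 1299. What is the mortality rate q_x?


q_x = d_x / l_x
= 1299 / 96288
= 0.0135


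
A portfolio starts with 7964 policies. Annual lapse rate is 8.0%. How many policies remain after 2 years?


remaining = initial * (1 - lapse)^years
= 7964 * (1 - 0.08)^2
= 7964 * 0.8464
= 6740.7296


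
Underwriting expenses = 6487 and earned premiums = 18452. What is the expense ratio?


Expense ratio = expenses / premiums
= 6487 / 18452
= 0.3516


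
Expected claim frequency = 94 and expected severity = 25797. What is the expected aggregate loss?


E[S] = E[N] * E[X]
= 94 * 25797
= 2.4249e+06


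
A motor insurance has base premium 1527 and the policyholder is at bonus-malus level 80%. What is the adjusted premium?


adjusted = base * BM_level / 100
= 1527 * 80 / 100
= 1527 * 0.8
= 1221.6


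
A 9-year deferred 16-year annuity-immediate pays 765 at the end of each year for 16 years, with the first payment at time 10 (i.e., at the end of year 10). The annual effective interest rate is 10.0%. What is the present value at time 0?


PV at time 9 of the 16-year annuity-immediate:
a_n = 765 * (1-(1+0.1)^(-16))/0.1 = 5985.1371
Discount back 9 years to time 0:
PV = 5985.1371 * (1+0.1)^(-9)
= 5985.1371 * 0.424098
= 2538.2824


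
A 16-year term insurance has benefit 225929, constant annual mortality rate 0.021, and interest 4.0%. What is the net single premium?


NSP = benefit * sum_{k=0}^{n-1} k_p_x * q * v^(k+1)
With constant q=0.021, v=0.961538
Sum = 0.213381
NSP = 225929 * 0.213381
= 48208.8527


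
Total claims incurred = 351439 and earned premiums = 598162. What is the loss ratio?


Loss ratio = claims / premiums
= 351439 / 598162
= 0.5875


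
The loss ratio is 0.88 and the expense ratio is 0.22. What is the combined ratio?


Combined ratio = loss ratio + expense ratio
= 0.88 + 0.22
= 1.1


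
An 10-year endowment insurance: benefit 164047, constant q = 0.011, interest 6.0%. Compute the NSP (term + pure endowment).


Term component = 12709.7897
Pure endowment = 10_p_x * v^10 * benefit = 0.895288 * 0.558395 * 164047 = 82011.0847
NSP = 94720.8744


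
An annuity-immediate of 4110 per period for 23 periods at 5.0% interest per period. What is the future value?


FV = PMT * ((1+i)^n - 1) / i
= 4110 * ((1.05)^23 - 1) / 0.05
= 4110 * (3.071524 - 1) / 0.05
= 170279.2527


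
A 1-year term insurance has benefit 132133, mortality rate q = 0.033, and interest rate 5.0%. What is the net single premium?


NSP = benefit * q * v
v = 1/(1+i) = 0.952381
NSP = 132133 * 0.033 * 0.952381
= 4152.7514


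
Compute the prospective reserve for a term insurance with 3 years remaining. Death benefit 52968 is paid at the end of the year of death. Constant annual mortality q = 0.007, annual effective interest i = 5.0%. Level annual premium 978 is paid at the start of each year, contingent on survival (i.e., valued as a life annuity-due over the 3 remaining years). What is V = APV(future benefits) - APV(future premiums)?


v = 1/(1+i) = 0.952381
APV(future benefits) per unit = sum_{k=0}^{2} k_p_x * q * v^(k+1) = 0.018934
APV(future benefits) = 52968 * 0.018934 = 1002.8925
Life annuity-due factor ä_{x:3} = sum_{k=0}^{2} k_p_x * v^k = 2.84009
APV(future premiums) = 978 * 2.84009 = 2777.6078
V = 1002.8925 - 2777.6078
= -1774.7153


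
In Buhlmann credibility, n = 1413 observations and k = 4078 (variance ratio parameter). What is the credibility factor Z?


Z = n / (n + k)
= 1413 / (1413 + 4078)
= 1413 / 5491
= 0.2573


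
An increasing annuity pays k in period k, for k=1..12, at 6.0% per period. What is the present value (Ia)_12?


(Ia)_n = sum_{k=1}^{n} k * v^k, v = 1/(1+i)
v = 0.943396
Sum computed term by term:
(Ia)_12 = 48.7207


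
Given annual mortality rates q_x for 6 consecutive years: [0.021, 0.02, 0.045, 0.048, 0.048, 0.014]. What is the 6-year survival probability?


p_k = 1 - q_k for each year
Survival = product of (1 - q_k)
= 0.979 * 0.98 * 0.955 * 0.952 * 0.952 * 0.986
= 0.8188


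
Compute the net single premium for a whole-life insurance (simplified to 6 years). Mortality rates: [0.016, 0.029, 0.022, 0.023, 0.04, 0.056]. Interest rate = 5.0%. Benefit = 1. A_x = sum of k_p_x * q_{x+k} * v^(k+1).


v = 0.952381
Year 0: k_p_x=1.0, q=0.016, term=0.015238
Year 1: k_p_x=0.984, q=0.029, term=0.025883
Year 2: k_p_x=0.955464, q=0.022, term=0.018158
Year 3: k_p_x=0.934444, q=0.023, term=0.017682
Year 4: k_p_x=0.912952, q=0.04, term=0.028613
Year 5: k_p_x=0.876434, q=0.056, term=0.036624
A_x = 0.1422


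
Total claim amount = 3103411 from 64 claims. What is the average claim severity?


severity = total / number
= 3103411 / 64
= 48490.7969
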